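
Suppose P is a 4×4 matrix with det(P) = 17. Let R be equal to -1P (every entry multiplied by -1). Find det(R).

For a 4×4 matrix, det(-1P) = (-1)^4·det(P) = 1·det(P).
det(R) = (1)·(17) = 17

det(R) = 17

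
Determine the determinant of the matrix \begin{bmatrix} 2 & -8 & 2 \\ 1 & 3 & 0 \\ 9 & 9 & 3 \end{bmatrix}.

The determinant is 6.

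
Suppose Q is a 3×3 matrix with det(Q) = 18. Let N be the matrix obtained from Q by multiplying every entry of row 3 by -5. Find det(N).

det(N) = -90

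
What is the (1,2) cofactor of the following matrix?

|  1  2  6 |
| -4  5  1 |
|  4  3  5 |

The cofactor is 24.

Delete row 1 and column 2; the remaining 2×2 submatrix is [-4 1; 4 5].
Its determinant is (-4)·5 − 1·4 = -24.
The cofactor carries sign (−1)^(1+2) = −1, so C_{1,2} = −(-24) = 24.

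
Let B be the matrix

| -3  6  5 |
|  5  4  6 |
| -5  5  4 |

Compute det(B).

det(B) = -33

Expand along column 1:
  + (-3) · |4 6; 5 4| = (-3)·(16 − 30) = 42
  − 5 · |6 5; 5 4| = −5·(24 − 25) = 5
  + (-5) · |6 5; 4 6| = (-5)·(36 − 20) = -80
Sum: (42) + (5) + (-80) = -33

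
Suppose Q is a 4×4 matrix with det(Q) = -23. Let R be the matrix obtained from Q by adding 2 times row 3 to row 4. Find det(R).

-23

Adding a multiple of one row to another leaves the determinant unchanged.
det(R) = (1)·(-23) = -23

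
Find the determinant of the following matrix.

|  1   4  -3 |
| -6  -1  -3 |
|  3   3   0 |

Expand along row 3:
  + 3 · |4 -3; -1 -3| = 3·(-12 − 3) = -45
  − 3 · |1 -3; -6 -3| = −3·(-3 − 18) = 63
Sum: (-45) + (63) = 18

18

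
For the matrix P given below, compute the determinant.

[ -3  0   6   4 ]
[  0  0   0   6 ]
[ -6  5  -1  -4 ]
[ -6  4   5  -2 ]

Expand along row 2 (it has 3 zeros):
  + (6) · M_24   where M_24 = det([-3 0 6; -6 5 -1; -6 4 5]) = -51
det = (+1)·(6)·(-51) = -306

The determinant is -306.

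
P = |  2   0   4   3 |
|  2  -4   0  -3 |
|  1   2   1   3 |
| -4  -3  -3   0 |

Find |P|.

det(P) = 156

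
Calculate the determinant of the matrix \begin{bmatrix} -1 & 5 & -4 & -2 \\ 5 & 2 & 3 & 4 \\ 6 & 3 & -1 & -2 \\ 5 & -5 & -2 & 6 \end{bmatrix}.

1744

Expand along row 1:
  + (-1) · M_11   where M_11 = det([2 3 4; 3 -1 -2; -5 -2 6]) = -88
  − (5) · M_12   where M_12 = det([5 3 4; 6 -1 -2; 5 -2 6]) = -216
  + (-4) · M_13   where M_13 = det([5 2 4; 6 3 -2; 5 -5 6]) = -232
  − (-2) · M_14   where M_14 = det([5 2 3; 6 3 -1; 5 -5 -2]) = -176
det = (+1)·(-1)·(-88) + (-1)·(5)·(-216) + (+1)·(-4)·(-232) + (-1)·(-2)·(-176) = 1744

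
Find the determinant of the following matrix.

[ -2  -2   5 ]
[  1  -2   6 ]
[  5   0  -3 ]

Expand along column 2:
  − (-2) · |1 6; 5 -3| = −(-2)·(-3 − 30) = -66
  + (-2) · |-2 5; 5 -3| = (-2)·(6 − 25) = 38
Sum: (-66) + (38) = -28

The determinant is -28.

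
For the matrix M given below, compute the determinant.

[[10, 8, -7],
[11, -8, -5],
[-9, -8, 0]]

det(M) = 1080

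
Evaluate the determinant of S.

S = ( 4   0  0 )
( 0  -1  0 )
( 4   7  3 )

det(S) = -12

S is lower triangular, so det(S) is the product of the diagonal entries:
det = (4) · (-1) · (3) = -12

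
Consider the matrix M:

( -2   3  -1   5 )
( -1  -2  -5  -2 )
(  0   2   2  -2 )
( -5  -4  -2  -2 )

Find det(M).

The determinant is 488.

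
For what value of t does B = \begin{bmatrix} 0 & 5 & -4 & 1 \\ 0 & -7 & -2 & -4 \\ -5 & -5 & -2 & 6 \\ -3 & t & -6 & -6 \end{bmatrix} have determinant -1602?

t = -2

Expanding along the row containing t, det(B) is linear in t: det(B) = (-90)·t + (-1782).
Set (-90)·t + (-1782) = -1602  ⇒  (-90)·t = 180  ⇒  t = -2.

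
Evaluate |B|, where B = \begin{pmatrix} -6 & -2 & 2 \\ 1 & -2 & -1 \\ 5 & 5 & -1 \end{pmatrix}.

The determinant is -4.

Expand along row 1:
  + (-6) · |-2 -1; 5 -1| = (-6)·(2 − (-5)) = -42
  − (-2) · |1 -1; 5 -1| = −(-2)·(-1 − (-5)) = 8
  + 2 · |1 -2; 5 5| = 2·(5 − (-10)) = 30
Sum: (-42) + (8) + (30) = -4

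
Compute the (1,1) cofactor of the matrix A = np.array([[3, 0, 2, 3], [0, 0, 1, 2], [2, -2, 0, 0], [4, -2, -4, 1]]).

Delete row 1 and column 1; the remaining 3×3 submatrix is [0 1 2; -2 0 0; -2 -4 1].
Its determinant is 18.
The cofactor carries sign (−1)^(1+1) = +1, so C_{1,1} = +(18) = 18.

18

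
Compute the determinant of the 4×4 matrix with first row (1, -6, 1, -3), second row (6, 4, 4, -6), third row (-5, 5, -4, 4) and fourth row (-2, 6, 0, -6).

340

Expand along row 4 (it has 1 zero):
  − (-2) · M_41   where M_41 = det([-6 1 -3; 4 4 -6; 5 -4 4]) = 110
  + (6) · M_42   where M_42 = det([1 1 -3; 6 4 -6; -5 -4 4]) = 10
  + (-6) · M_44   where M_44 = det([1 -6 1; 6 4 4; -5 5 -4]) = -10
det = (-1)·(-2)·(110) + (+1)·(6)·(10) + (+1)·(-6)·(-10) = 340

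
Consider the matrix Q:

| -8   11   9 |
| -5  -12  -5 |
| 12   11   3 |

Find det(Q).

The determinant is 154.

Expand along row 1:
  + (-8) · |-12 -5; 11 3| = (-8)·(-36 − (-55)) = -152
  − 11 · |-5 -5; 12 3| = −11·(-15 − (-60)) = -495
  + 9 · |-5 -12; 12 11| = 9·(-55 − (-144)) = 801
Sum: (-152) + (-495) + (801) = 154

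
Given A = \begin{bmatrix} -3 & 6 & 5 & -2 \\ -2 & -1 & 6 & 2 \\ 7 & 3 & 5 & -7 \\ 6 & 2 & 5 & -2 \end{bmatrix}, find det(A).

Expand along row 1:
  + (-3) · M_11   where M_11 = det([-1 6 2; 3 5 -7; 2 5 -2]) = -63
  − (6) · M_12   where M_12 = det([-2 6 2; 7 5 -7; 6 5 -2]) = -208
  + (5) · M_13   where M_13 = det([-2 -1 2; 7 3 -7; 6 2 -2]) = 4
  − (-2) · M_14   where M_14 = det([-2 -1 6; 7 3 5; 6 2 5]) = -29
det = (+1)·(-3)·(-63) + (-1)·(6)·(-208) + (+1)·(5)·(4) + (-1)·(-2)·(-29) = 1399

1399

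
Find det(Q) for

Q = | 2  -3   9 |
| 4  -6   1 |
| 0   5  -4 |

Expand along row 3:
  − 5 · |2 9; 4 1| = −5·(2 − 36) = 170
  + (-4) · |2 -3; 4 -6| = (-4)·(-12 − (-12)) = 0
Sum: (170) + (0) = 170

The determinant is 170.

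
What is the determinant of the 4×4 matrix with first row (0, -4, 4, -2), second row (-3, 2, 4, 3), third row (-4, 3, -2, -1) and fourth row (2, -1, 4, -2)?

Expand along row 1 (it has 1 zero):
  − (-4) · M_12   where M_12 = det([-3 4 3; -4 -2 -1; 2 4 -2]) = -100
  + (4) · M_13   where M_13 = det([-3 2 3; -4 3 -1; 2 -1 -2]) = -5
  − (-2) · M_14   where M_14 = det([-3 2 4; -4 3 -2; 2 -1 4]) = -14
det = (-1)·(-4)·(-100) + (+1)·(4)·(-5) + (-1)·(-2)·(-14) = -448

The determinant is -448.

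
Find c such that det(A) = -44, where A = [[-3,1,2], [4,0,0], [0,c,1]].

c = -5

Expanding along the column containing c, det(A) is linear in c: det(A) = (8)·c + (-4).
Set (8)·c + (-4) = -44  ⇒  (8)·c = -40  ⇒  c = -5.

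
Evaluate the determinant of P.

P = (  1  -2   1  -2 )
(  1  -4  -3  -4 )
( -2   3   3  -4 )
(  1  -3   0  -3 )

Expand along row 4 (it has 1 zero):
  − (1) · M_41   where M_41 = det([-2 1 -2; -4 -3 -4; 3 3 -4]) = -70
  + (-3) · M_42   where M_42 = det([1 1 -2; 1 -3 -4; -2 3 -4]) = 42
  + (-3) · M_44   where M_44 = det([1 -2 1; 1 -4 -3; -2 3 3]) = -14
det = (-1)·(1)·(-70) + (+1)·(-3)·(42) + (+1)·(-3)·(-14) = -14

The determinant is -14.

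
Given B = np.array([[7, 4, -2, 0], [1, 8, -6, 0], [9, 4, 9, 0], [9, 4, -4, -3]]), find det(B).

The determinant is -1668.

Expand along column 4 (it has 3 zeros):
  + (-3) · M_44   where M_44 = det([7 4 -2; 1 8 -6; 9 4 9]) = 556
det = (+1)·(-3)·(556) = -1668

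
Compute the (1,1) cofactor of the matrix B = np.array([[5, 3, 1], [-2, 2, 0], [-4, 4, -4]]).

Delete row 1 and column 1; the remaining 2×2 submatrix is [2 0; 4 -4].
Its determinant is 2·(-4) − 0·4 = -8.
The cofactor carries sign (−1)^(1+1) = +1, so C_{1,1} = +(-8) = -8.

-8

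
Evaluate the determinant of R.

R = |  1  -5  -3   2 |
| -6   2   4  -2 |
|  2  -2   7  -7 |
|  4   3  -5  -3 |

det(R) = 1728

Expand along row 1:
  + (1) · M_11   where M_11 = det([2 4 -2; -2 7 -7; 3 -5 -3]) = -198
  − (-5) · M_12   where M_12 = det([-6 4 -2; 2 7 -7; 4 -5 -3]) = 324
  + (-3) · M_13   where M_13 = det([-6 2 -2; 2 -2 -7; 4 3 -3]) = -234
  − (2) · M_14   where M_14 = det([-6 2 4; 2 -2 7; 4 3 -5]) = 198
det = (+1)·(1)·(-198) + (-1)·(-5)·(324) + (+1)·(-3)·(-234) + (-1)·(2)·(198) = 1728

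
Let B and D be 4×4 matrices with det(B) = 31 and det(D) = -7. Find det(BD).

-217

det(BD) = det(B)·det(D) = (31)·(-7) = -217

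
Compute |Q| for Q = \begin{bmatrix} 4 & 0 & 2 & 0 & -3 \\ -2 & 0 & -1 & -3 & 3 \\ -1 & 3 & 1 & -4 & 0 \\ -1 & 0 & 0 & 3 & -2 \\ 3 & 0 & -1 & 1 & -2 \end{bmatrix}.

Expand along column 2 (it has 4 zeros):
  − (3) · M_32   where M_32 = det([4 2 0 -3; -2 -1 -3 3; -1 0 3 -2; 3 -1 1 -2]) = -33
det = (-1)·(3)·(-33) = 99

The determinant is 99.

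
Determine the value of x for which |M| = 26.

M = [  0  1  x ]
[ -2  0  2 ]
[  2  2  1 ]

Expanding along the row containing x, det(M) is linear in x: det(M) = (-4)·x + (6).
Set (-4)·x + (6) = 26  ⇒  (-4)·x = 20  ⇒  x = -5.

-5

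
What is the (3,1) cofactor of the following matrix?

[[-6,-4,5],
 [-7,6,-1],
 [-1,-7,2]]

Delete row 3 and column 1; the remaining 2×2 submatrix is [-4 5; 6 -1].
Its determinant is (-4)·(-1) − 5·6 = -26.
The cofactor carries sign (−1)^(3+1) = +1, so C_{3,1} = +(-26) = -26.

-26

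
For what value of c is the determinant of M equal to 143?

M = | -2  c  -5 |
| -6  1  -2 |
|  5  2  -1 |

-4

Expanding along the row containing c, det(M) is linear in c: det(M) = (-16)·c + (79).
Set (-16)·c + (79) = 143  ⇒  (-16)·c = 64  ⇒  c = -4.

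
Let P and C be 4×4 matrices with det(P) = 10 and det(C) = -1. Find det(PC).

|PC| = -10

det(PC) = det(P)·det(C) = (10)·(-1) = -10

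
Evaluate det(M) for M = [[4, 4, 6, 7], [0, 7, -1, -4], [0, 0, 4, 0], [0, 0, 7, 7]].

M is block upper-triangular with a 2×2 block and a 2×2 block on the diagonal, so its determinant equals the product of the determinants of the diagonal blocks.
det of the 2×2 block = 28
det of the 2×2 block = 28
det = (28)·(28) = 784

784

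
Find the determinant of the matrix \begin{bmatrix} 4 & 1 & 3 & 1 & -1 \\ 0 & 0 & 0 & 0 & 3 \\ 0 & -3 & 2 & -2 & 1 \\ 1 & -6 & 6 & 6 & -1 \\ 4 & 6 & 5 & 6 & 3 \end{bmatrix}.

The determinant is -1839.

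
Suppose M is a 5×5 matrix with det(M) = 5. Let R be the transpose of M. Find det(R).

det(Mᵀ) = det(M).
det(R) = (1)·(5) = 5

5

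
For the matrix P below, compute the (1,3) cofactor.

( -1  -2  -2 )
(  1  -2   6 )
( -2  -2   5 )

The cofactor is -6.

Delete row 1 and column 3; the remaining 2×2 submatrix is [1 -2; -2 -2].
Its determinant is 1·(-2) − (-2)·(-2) = -6.
The cofactor carries sign (−1)^(1+3) = +1, so C_{1,3} = +(-6) = -6.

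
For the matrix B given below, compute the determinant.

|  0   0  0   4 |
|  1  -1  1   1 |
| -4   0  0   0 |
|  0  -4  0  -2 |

-64

Expand along row 1 (it has 3 zeros):
  − (4) · M_14   where M_14 = det([1 -1 1; -4 0 0; 0 -4 0]) = 16
det = (-1)·(4)·(16) = -64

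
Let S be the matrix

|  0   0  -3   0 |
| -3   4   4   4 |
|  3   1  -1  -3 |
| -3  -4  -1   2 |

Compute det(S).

Expand along row 1 (it has 3 zeros):
  + (-3) · M_13   where M_13 = det([-3 4 4; 3 1 -3; -3 -4 2]) = 6
det = (+1)·(-3)·(6) = -18

The determinant is -18.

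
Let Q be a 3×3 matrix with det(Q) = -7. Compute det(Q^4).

det(Q^4) = (det Q)^4 = (-7)^4 = 2401

2401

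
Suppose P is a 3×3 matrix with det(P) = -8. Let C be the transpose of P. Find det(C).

det(Pᵀ) = det(P).
det(C) = (1)·(-8) = -8

-8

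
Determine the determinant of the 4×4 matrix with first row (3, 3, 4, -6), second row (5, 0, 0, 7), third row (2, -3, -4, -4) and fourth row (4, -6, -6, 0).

-510

Expand along row 2 (it has 2 zeros):
  − (5) · M_21   where M_21 = det([3 4 -6; -3 -4 -4; -6 -6 0]) = 60
  + (7) · M_24   where M_24 = det([3 3 4; 2 -3 -4; 4 -6 -6]) = -30
det = (-1)·(5)·(60) + (+1)·(7)·(-30) = -510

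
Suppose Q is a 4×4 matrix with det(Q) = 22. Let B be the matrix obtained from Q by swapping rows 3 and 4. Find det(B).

-22

Swapping two rows multiplies the determinant by −1.
det(B) = (-1)·(22) = -22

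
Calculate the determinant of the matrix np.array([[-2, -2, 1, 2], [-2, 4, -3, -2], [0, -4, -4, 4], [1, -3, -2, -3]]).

Expand along row 3 (it has 1 zero):
  − (-4) · M_32   where M_32 = det([-2 1 2; -2 -3 -2; 1 -2 -3]) = -4
  + (-4) · M_33   where M_33 = det([-2 -2 2; -2 4 -2; 1 -3 -3]) = 56
  − (4) · M_34   where M_34 = det([-2 -2 1; -2 4 -3; 1 -3 -2]) = 50
det = (-1)·(-4)·(-4) + (+1)·(-4)·(56) + (-1)·(4)·(50) = -440

-440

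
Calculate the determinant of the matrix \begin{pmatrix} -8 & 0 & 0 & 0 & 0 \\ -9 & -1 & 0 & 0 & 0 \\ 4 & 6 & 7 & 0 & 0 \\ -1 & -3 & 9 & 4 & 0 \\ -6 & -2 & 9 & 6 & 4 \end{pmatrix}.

896

The matrix is lower triangular, so the determinant is the product of the diagonal entries:
det = (-8) · (-1) · (7) · (4) · (4) = 896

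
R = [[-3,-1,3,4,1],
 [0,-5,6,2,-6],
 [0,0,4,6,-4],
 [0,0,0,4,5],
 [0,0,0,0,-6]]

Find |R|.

R is upper triangular, so det(R) is the product of the diagonal entries:
det = (-3) · (-5) · (4) · (4) · (-6) = -1440

det(R) = -1440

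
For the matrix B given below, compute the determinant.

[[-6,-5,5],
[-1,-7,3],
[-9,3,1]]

-104

Expand along row 1:
  + (-6) · |-7 3; 3 1| = (-6)·(-7 − 9) = 96
  − (-5) · |-1 3; -9 1| = −(-5)·(-1 − (-27)) = 130
  + 5 · |-1 -7; -9 3| = 5·(-3 − 63) = -330
Sum: (96) + (130) + (-330) = -104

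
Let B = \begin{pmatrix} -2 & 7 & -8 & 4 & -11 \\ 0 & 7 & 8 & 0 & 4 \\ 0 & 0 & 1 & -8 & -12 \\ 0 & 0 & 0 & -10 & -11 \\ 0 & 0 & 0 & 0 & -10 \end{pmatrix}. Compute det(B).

The determinant is -1400.

B is upper triangular, so det(B) is the product of the diagonal entries:
det = (-2) · (7) · (1) · (-10) · (-10) = -1400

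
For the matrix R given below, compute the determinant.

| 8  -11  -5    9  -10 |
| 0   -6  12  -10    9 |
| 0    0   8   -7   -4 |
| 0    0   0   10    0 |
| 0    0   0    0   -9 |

R is upper triangular, so det(R) is the product of the diagonal entries:
det = (8) · (-6) · (8) · (10) · (-9) = 34560

34560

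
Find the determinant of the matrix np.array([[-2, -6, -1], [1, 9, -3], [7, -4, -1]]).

Expand along column 1:
  + (-2) · |9 -3; -4 -1| = (-2)·(-9 − 12) = 42
  − 1 · |-6 -1; -4 -1| = −1·(6 − 4) = -2
  + 7 · |-6 -1; 9 -3| = 7·(18 − (-9)) = 189
Sum: (42) + (-2) + (189) = 229

229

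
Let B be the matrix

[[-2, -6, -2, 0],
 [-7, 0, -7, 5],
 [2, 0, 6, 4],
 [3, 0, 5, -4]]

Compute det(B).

|B| = 768

Expand along column 2 (it has 3 zeros):
  − (-6) · M_12   where M_12 = det([-7 -7 5; 2 6 4; 3 5 -4]) = 128
det = (-1)·(-6)·(128) = 768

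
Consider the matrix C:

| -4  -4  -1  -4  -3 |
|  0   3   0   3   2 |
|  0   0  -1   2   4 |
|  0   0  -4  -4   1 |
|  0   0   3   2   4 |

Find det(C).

det(C) = -864

C is block upper-triangular with a 2×2 block and a 3×3 block on the diagonal, so its determinant equals the product of the determinants of the diagonal blocks.
det of the 2×2 block = -12
det of the 3×3 block = 72
det = (-12)·(72) = -864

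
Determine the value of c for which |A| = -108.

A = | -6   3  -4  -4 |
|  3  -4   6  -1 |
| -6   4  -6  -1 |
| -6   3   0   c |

Expanding along the column containing c, det(A) is linear in c: det(A) = (-6)·c + (-132).
Set (-6)·c + (-132) = -108  ⇒  (-6)·c = 24  ⇒  c = -4.

c = -4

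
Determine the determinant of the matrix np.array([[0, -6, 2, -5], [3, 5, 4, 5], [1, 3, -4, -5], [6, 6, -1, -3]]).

The determinant is -596.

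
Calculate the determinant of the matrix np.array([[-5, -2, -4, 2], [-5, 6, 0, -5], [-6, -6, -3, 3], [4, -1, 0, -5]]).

Expand along column 3 (it has 2 zeros):
  + (-4) · M_13   where M_13 = det([-5 6 -5; -6 -6 3; 4 -1 -5]) = -423
  + (-3) · M_33   where M_33 = det([-5 -2 2; -5 6 -5; 4 -1 -5]) = 227
det = (+1)·(-4)·(-423) + (+1)·(-3)·(227) = 1011

1011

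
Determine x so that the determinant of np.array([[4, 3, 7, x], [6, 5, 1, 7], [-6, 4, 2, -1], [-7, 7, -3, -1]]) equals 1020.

x = 9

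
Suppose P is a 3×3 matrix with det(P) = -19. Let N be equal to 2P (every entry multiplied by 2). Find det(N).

For a 3×3 matrix, det(2P) = 2^3·det(P) = 8·det(P).
det(N) = (8)·(-19) = -152

|N| = -152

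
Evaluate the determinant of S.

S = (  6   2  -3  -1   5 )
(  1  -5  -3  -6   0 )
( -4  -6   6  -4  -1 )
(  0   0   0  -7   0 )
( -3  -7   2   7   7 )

12194

Expand along row 4 (it has 4 zeros):
  + (-7) · M_44   where M_44 = det([6 2 -3 5; 1 -5 -3 0; -4 -6 6 -1; -3 -7 2 7]) = -1742
det = (+1)·(-7)·(-1742) = 12194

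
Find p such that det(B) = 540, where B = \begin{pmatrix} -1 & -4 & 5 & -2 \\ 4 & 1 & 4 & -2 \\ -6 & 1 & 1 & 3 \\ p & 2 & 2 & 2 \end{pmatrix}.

p = 4

Expanding along the column containing p, det(B) is linear in p: det(B) = (75)·p + (240).
Set (75)·p + (240) = 540  ⇒  (75)·p = 300  ⇒  p = 4.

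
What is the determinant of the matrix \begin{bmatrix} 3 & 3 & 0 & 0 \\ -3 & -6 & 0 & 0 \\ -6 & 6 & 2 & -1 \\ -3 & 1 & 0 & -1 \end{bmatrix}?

18

The matrix is block lower-triangular with a 2×2 block and a 2×2 block on the diagonal, so its determinant equals the product of the determinants of the diagonal blocks.
det of the 2×2 block = -9
det of the 2×2 block = -2
det = (-9)·(-2) = 18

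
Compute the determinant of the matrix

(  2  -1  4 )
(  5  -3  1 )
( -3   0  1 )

Expand along column 2:
  − (-1) · |5 1; -3 1| = −(-1)·(5 − (-3)) = 8
  + (-3) · |2 4; -3 1| = (-3)·(2 − (-12)) = -42
Sum: (8) + (-42) = -34

-34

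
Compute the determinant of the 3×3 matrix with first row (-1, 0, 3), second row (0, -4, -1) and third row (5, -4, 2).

Expand along column 1:
  + (-1) · |-4 -1; -4 2| = (-1)·(-8 − 4) = 12
  + 5 · |0 3; -4 -1| = 5·(0 − (-12)) = 60
Sum: (12) + (60) = 72

72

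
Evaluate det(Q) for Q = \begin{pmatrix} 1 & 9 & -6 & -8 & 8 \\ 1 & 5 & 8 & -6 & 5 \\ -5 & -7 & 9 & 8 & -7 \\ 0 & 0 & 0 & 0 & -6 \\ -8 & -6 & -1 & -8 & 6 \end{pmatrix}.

det(Q) = 48048

Expand along row 4 (it has 4 zeros):
  − (-6) · M_45   where M_45 = det([1 9 -6 -8; 1 5 8 -6; -5 -7 9 8; -8 -6 -1 -8]) = 8008
det = (-1)·(-6)·(8008) = 48048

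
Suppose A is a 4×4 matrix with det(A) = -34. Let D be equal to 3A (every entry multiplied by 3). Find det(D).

For a 4×4 matrix, det(3A) = 3^4·det(A) = 81·det(A).
det(D) = (81)·(-34) = -2754

-2754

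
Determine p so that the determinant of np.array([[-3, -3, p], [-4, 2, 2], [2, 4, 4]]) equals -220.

Expanding along the row containing p, det(B) is linear in p: det(B) = (-20)·p + (-60).
Set (-20)·p + (-60) = -220  ⇒  (-20)·p = -160  ⇒  p = 8.

p = 8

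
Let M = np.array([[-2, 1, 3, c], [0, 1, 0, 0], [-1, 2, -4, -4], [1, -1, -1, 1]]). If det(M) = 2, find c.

Expanding along the row containing c, det(M) is linear in c: det(M) = (5)·c + (7).
Set (5)·c + (7) = 2  ⇒  (5)·c = -5  ⇒  c = -1.

c = -1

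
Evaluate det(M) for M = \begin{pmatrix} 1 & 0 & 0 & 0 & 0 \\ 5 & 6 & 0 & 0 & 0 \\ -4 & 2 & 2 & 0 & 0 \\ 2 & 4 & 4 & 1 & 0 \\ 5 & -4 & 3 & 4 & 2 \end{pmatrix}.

M is lower triangular, so det(M) is the product of the diagonal entries:
det = (1) · (6) · (2) · (1) · (2) = 24

|M| = 24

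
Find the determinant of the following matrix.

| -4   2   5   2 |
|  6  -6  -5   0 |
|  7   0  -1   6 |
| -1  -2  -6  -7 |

Expand along row 2 (it has 1 zero):
  − (6) · M_21   where M_21 = det([2 5 2; 0 -1 6; -2 -6 -7]) = 22
  + (-6) · M_22   where M_22 = det([-4 5 2; 7 -1 6; -1 -6 -7]) = -43
  − (-5) · M_23   where M_23 = det([-4 2 2; 7 0 6; -1 -2 -7]) = 10
det = (-1)·(6)·(22) + (+1)·(-6)·(-43) + (-1)·(-5)·(10) = 176

176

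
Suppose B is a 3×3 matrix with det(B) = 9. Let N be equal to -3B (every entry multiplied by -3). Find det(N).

|N| = -243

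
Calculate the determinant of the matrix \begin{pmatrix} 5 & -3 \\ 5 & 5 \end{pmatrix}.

40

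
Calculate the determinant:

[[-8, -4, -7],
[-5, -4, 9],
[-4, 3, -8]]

481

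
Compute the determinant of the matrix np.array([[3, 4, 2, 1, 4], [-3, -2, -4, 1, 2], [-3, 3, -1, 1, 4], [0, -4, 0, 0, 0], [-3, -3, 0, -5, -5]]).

The determinant is 888.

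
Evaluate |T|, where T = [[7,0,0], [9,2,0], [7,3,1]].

T is lower triangular, so det(T) is the product of the diagonal entries:
det = (7) · (2) · (1) = 14

det(T) = 14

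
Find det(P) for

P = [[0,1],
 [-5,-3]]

5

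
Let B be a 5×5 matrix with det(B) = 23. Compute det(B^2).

det(B^2) = (det B)^2 = (23)^2 = 529

The determinant is 529.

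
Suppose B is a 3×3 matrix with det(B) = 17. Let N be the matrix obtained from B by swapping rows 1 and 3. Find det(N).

-17

Swapping two rows multiplies the determinant by −1.
det(N) = (-1)·(17) = -17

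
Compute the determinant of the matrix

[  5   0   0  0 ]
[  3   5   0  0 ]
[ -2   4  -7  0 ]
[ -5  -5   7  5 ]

The matrix is lower triangular, so the determinant is the product of the diagonal entries:
det = (5) · (5) · (-7) · (5) = -875

-875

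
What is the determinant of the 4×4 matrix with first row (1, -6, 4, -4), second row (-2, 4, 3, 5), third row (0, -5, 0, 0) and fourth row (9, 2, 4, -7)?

The determinant is 1115.

Expand along row 3 (it has 3 zeros):
  − (-5) · M_32   where M_32 = det([1 4 -4; -2 3 5; 9 4 -7]) = 223
det = (-1)·(-5)·(223) = 1115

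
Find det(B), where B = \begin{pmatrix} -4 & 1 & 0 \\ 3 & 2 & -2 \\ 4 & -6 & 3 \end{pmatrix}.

The determinant is 7.

Expand along column 3:
  − (-2) · |-4 1; 4 -6| = −(-2)·(24 − 4) = 40
  + 3 · |-4 1; 3 2| = 3·(-8 − 3) = -33
Sum: (40) + (-33) = 7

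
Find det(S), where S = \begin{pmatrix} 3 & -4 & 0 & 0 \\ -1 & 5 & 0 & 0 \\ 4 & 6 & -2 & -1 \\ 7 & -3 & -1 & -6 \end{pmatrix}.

121

S is block lower-triangular with a 2×2 block and a 2×2 block on the diagonal, so its determinant equals the product of the determinants of the diagonal blocks.
det of the 2×2 block = 11
det of the 2×2 block = 11
det = (11)·(11) = 121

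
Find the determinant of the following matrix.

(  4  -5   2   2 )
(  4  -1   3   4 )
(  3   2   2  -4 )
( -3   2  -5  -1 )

The determinant is -431.

Expand along row 1:
  + (4) · M_11   where M_11 = det([-1 3 4; 2 2 -4; 2 -5 -1]) = -52
  − (-5) · M_12   where M_12 = det([4 3 4; 3 2 -4; -3 -5 -1]) = -79
  + (2) · M_13   where M_13 = det([4 -1 4; 3 2 -4; -3 2 -1]) = 57
  − (2) · M_14   where M_14 = det([4 -1 3; 3 2 2; -3 2 -5]) = -29
det = (+1)·(4)·(-52) + (-1)·(-5)·(-79) + (+1)·(2)·(57) + (-1)·(2)·(-29) = -431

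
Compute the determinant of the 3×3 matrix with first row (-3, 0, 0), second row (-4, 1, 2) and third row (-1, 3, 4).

6

Expand along row 1:
  + (-3) · |1 2; 3 4| = (-3)·(4 − 6) = 6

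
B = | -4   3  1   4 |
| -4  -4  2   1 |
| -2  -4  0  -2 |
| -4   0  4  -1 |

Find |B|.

252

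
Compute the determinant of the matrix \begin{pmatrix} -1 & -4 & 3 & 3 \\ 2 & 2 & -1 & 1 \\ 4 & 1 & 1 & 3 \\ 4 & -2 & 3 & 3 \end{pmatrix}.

The determinant is -18.

Expand along row 1:
  + (-1) · M_11   where M_11 = det([2 -1 1; 1 1 3; -2 3 3]) = 2
  − (-4) · M_12   where M_12 = det([2 -1 1; 4 1 3; 4 3 3]) = -4
  + (3) · M_13   where M_13 = det([2 2 1; 4 1 3; 4 -2 3]) = 6
  − (3) · M_14   where M_14 = det([2 2 -1; 4 1 1; 4 -2 3]) = 6
det = (+1)·(-1)·(2) + (-1)·(-4)·(-4) + (+1)·(3)·(6) + (-1)·(3)·(6) = -18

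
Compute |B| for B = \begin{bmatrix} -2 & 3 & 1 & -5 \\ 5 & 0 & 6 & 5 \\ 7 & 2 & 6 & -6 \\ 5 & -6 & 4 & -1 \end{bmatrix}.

Expand along row 2 (it has 1 zero):
  − (5) · M_21   where M_21 = det([3 1 -5; 2 6 -6; -6 4 -1]) = -128
  − (6) · M_23   where M_23 = det([-2 3 -5; 7 2 -6; 5 -6 -1]) = 267
  + (5) · M_24   where M_24 = det([-2 3 1; 7 2 6; 5 -6 4]) = -134
det = (-1)·(5)·(-128) + (-1)·(6)·(267) + (+1)·(5)·(-134) = -1632

|B| = -1632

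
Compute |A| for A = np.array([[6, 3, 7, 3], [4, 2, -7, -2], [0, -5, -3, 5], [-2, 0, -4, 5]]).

Expand along row 3 (it has 1 zero):
  − (-5) · M_32   where M_32 = det([6 7 3; 4 -7 -2; -2 -4 5]) = -460
  + (-3) · M_33   where M_33 = det([6 3 3; 4 2 -2; -2 0 5]) = 24
  − (5) · M_34   where M_34 = det([6 3 7; 4 2 -7; -2 0 -4]) = 70
det = (-1)·(-5)·(-460) + (+1)·(-3)·(24) + (-1)·(5)·(70) = -2722

-2722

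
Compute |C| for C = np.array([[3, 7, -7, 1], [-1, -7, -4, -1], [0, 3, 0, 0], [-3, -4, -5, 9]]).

642

Expand along row 3 (it has 3 zeros):
  − (3) · M_32   where M_32 = det([3 -7 1; -1 -4 -1; -3 -5 9]) = -214
det = (-1)·(3)·(-214) = 642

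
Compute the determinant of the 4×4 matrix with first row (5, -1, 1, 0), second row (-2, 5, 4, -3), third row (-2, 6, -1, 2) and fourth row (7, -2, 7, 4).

Expand along row 1 (it has 1 zero):
  + (5) · M_11   where M_11 = det([5 4 -3; 6 -1 2; -2 7 4]) = -322
  − (-1) · M_12   where M_12 = det([-2 4 -3; -2 -1 2; 7 7 4]) = 145
  + (1) · M_13   where M_13 = det([-2 5 -3; -2 6 2; 7 -2 4]) = 168
det = (+1)·(5)·(-322) + (-1)·(-1)·(145) + (+1)·(1)·(168) = -1297

-1297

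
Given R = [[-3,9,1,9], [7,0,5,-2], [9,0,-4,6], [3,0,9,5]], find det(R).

det(R) = 7551

Expand along column 2 (it has 3 zeros):
  − (9) · M_12   where M_12 = det([7 5 -2; 9 -4 6; 3 9 5]) = -839
det = (-1)·(9)·(-839) = 7551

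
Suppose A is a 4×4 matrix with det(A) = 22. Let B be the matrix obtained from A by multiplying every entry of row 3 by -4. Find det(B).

The determinant is -88.

Scaling one row by -4 multiplies the determinant by -4.
det(B) = (-4)·(22) = -88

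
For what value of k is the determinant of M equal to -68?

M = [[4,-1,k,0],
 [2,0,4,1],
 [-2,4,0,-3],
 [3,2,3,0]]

-1

Expanding along the row containing k, det(M) is linear in k: det(M) = (-4)·k + (-72).
Set (-4)·k + (-72) = -68  ⇒  (-4)·k = 4  ⇒  k = -1.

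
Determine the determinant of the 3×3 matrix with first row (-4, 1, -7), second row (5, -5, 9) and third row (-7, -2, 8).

Expand along row 1:
  + (-4) · |-5 9; -2 8| = (-4)·(-40 − (-18)) = 88
  − 1 · |5 9; -7 8| = −1·(40 − (-63)) = -103
  + (-7) · |5 -5; -7 -2| = (-7)·(-10 − 35) = 315
Sum: (88) + (-103) + (315) = 300

300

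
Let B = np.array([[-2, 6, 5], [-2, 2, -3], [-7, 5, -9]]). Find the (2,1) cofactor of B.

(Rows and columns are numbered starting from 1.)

Delete row 2 and column 1; the remaining 2×2 submatrix is [6 5; 5 -9].
Its determinant is 6·(-9) − 5·5 = -79.
The cofactor carries sign (−1)^(2+1) = −1, so C_{2,1} = −(-79) = 79.

79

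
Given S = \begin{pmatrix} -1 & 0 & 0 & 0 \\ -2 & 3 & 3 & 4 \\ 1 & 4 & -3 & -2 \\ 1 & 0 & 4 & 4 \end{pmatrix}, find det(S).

det(S) = -4

Expand along row 1 (it has 3 zeros):
  + (-1) · M_11   where M_11 = det([3 3 4; 4 -3 -2; 0 4 4]) = 4
det = (+1)·(-1)·(4) = -4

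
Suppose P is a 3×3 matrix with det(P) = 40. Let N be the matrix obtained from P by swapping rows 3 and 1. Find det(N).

Swapping two rows multiplies the determinant by −1.
det(N) = (-1)·(40) = -40

-40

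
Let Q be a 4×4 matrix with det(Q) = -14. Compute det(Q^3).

The determinant is -2744.

det(Q^3) = (det Q)^3 = (-14)^3 = -2744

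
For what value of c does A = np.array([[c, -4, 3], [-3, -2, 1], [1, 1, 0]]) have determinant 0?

Expanding along the row containing c, det(A) is linear in c: det(A) = (-1)·c + (-7).
Set (-1)·c + (-7) = 0  ⇒  (-1)·c = 7  ⇒  c = -7.

-7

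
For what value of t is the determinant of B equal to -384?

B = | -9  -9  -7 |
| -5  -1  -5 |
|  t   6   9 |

Expanding along the row containing t, det(B) is linear in t: det(B) = (38)·t + (-384).
Set (38)·t + (-384) = -384  ⇒  (38)·t = 0  ⇒  t = 0.

0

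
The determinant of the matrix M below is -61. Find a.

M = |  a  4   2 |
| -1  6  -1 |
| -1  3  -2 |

a = 7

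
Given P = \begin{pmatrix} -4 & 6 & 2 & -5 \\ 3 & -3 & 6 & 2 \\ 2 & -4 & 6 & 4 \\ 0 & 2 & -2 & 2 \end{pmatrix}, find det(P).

The determinant is -336.

Expand along row 4 (it has 1 zero):
  + (2) · M_42   where M_42 = det([-4 2 -5; 3 6 2; 2 6 4]) = -94
  − (-2) · M_43   where M_43 = det([-4 6 -5; 3 -3 2; 2 -4 4]) = -2
  + (2) · M_44   where M_44 = det([-4 6 2; 3 -3 6; 2 -4 6]) = -72
det = (+1)·(2)·(-94) + (-1)·(-2)·(-2) + (+1)·(2)·(-72) = -336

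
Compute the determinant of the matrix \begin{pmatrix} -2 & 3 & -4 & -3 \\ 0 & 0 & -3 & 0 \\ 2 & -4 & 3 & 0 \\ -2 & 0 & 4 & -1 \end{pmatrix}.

66

Expand along row 2 (it has 3 zeros):
  − (-3) · M_23   where M_23 = det([-2 3 -3; 2 -4 0; -2 0 -1]) = 22
det = (-1)·(-3)·(22) = 66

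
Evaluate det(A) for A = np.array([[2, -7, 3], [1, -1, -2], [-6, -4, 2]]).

Expand along row 1:
  + 2 · |-1 -2; -4 2| = 2·(-2 − 8) = -20
  − (-7) · |1 -2; -6 2| = −(-7)·(2 − 12) = -70
  + 3 · |1 -1; -6 -4| = 3·(-4 − 6) = -30
Sum: (-20) + (-70) + (-30) = -120

|A| = -120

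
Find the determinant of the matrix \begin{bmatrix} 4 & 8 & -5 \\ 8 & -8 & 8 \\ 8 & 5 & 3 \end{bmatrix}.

The determinant is -456.

Expand along row 1:
  + 4 · |-8 8; 5 3| = 4·(-24 − 40) = -256
  − 8 · |8 8; 8 3| = −8·(24 − 64) = 320
  + (-5) · |8 -8; 8 5| = (-5)·(40 − (-64)) = -520
Sum: (-256) + (320) + (-520) = -456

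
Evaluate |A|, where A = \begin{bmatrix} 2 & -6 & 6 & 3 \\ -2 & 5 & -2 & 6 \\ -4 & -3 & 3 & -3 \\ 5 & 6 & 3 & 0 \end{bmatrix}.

Expand along row 4 (it has 1 zero):
  − (5) · M_41   where M_41 = det([-6 6 3; 5 -2 6; -3 3 -3]) = 81
  + (6) · M_42   where M_42 = det([2 6 3; -2 -2 6; -4 3 -3]) = -246
  − (3) · M_43   where M_43 = det([2 -6 3; -2 5 6; -4 -3 -3]) = 264
det = (-1)·(5)·(81) + (+1)·(6)·(-246) + (-1)·(3)·(264) = -2673

-2673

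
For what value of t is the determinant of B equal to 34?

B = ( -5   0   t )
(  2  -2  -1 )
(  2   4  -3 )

7

Expanding along the row containing t, det(B) is linear in t: det(B) = (12)·t + (-50).
Set (12)·t + (-50) = 34  ⇒  (12)·t = 84  ⇒  t = 7.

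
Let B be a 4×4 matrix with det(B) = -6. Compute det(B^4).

det(B^4) = (det B)^4 = (-6)^4 = 1296

1296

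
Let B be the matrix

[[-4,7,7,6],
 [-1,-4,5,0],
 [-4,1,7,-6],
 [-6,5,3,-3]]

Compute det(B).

Expand along row 2 (it has 1 zero):
  − (-1) · M_21   where M_21 = det([7 7 6; 1 7 -6; 5 3 -3]) = -402
  + (-4) · M_22   where M_22 = det([-4 7 6; -4 7 -6; -6 3 -3]) = 360
  − (5) · M_23   where M_23 = det([-4 7 6; -4 1 -6; -6 5 -3]) = -24
det = (-1)·(-1)·(-402) + (+1)·(-4)·(360) + (-1)·(5)·(-24) = -1722

The determinant is -1722.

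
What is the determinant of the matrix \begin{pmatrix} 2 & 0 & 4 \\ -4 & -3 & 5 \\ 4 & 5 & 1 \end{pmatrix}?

-88

Expand along column 2:
  + (-3) · |2 4; 4 1| = (-3)·(2 − 16) = 42
  − 5 · |2 4; -4 5| = −5·(10 − (-16)) = -130
Sum: (42) + (-130) = -88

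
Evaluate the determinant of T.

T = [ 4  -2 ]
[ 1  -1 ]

det(T) = 4·(-1) − (-2)·1 = -4 − (-2) = -2

-2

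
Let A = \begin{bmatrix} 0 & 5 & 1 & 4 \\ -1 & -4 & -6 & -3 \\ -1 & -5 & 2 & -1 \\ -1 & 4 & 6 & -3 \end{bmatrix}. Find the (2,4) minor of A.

11

Delete row 2 and column 4; the remaining 3×3 submatrix is [0 5 1; -1 -5 2; -1 4 6].
Its determinant is 11.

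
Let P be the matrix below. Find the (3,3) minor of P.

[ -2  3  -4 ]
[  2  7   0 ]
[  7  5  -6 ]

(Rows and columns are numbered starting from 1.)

The minor is -20.

Delete row 3 and column 3; the remaining 2×2 submatrix is [-2 3; 2 7].
Its determinant is (-2)·7 − 3·2 = -20.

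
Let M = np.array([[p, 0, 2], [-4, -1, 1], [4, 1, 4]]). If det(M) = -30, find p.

p = 6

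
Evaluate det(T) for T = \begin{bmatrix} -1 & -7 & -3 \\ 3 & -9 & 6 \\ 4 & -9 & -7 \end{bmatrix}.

Expand along row 1:
  + (-1) · |-9 6; -9 -7| = (-1)·(63 − (-54)) = -117
  − (-7) · |3 6; 4 -7| = −(-7)·(-21 − 24) = -315
  + (-3) · |3 -9; 4 -9| = (-3)·(-27 − (-36)) = -27
Sum: (-117) + (-315) + (-27) = -459

-459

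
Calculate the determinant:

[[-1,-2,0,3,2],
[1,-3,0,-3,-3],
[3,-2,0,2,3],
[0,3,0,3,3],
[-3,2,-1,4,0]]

27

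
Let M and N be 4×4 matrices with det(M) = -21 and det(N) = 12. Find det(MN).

det(MN) = det(M)·det(N) = (-21)·(12) = -252

The determinant is -252.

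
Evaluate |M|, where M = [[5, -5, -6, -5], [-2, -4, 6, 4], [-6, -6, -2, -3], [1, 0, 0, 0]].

det(M) = -46

Expand along row 4 (it has 3 zeros):
  − (1) · M_41   where M_41 = det([-5 -6 -5; -4 6 4; -6 -2 -3]) = 46
det = (-1)·(1)·(46) = -46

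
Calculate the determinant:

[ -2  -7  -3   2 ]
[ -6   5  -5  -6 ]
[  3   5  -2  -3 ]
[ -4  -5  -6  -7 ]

-1830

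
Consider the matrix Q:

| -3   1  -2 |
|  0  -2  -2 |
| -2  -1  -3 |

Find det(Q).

Expand along column 1:
  + (-3) · |-2 -2; -1 -3| = (-3)·(6 − 2) = -12
  + (-2) · |1 -2; -2 -2| = (-2)·(-2 − 4) = 12
Sum: (-12) + (12) = 0

|Q| = 0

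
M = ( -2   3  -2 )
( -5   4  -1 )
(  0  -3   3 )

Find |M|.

-3

Expand along column 1:
  + (-2) · |4 -1; -3 3| = (-2)·(12 − 3) = -18
  − (-5) · |3 -2; -3 3| = −(-5)·(9 − 6) = 15
Sum: (-18) + (15) = -3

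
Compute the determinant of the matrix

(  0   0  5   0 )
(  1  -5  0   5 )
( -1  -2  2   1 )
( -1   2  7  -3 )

The determinant is 20.

Expand along row 1 (it has 3 zeros):
  + (5) · M_13   where M_13 = det([1 -5 5; -1 -2 1; -1 2 -3]) = 4
det = (+1)·(5)·(4) = 20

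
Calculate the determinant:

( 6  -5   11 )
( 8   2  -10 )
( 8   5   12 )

1588

Expand along row 1:
  + 6 · |2 -10; 5 12| = 6·(24 − (-50)) = 444
  − (-5) · |8 -10; 8 12| = −(-5)·(96 − (-80)) = 880
  + 11 · |8 2; 8 5| = 11·(40 − 16) = 264
Sum: (444) + (880) + (264) = 1588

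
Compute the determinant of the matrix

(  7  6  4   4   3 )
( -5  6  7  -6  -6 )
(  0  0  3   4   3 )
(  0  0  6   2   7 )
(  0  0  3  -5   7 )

-3240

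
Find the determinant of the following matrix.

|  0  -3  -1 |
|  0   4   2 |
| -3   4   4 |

The determinant is 6.

Expand along column 1:
  + (-3) · |-3 -1; 4 2| = (-3)·(-6 − (-4)) = 6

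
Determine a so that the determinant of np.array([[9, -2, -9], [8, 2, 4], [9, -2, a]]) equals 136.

-5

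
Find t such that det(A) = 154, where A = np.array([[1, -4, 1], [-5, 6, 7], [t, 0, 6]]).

Expanding along the row containing t, det(A) is linear in t: det(A) = (-34)·t + (-84).
Set (-34)·t + (-84) = 154  ⇒  (-34)·t = 238  ⇒  t = -7.

-7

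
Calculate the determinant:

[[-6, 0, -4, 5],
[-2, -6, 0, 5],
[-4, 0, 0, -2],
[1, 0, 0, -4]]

The determinant is -432.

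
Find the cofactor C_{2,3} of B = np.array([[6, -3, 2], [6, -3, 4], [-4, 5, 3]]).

Delete row 2 and column 3; the remaining 2×2 submatrix is [6 -3; -4 5].
Its determinant is 6·5 − (-3)·(-4) = 18.
The cofactor carries sign (−1)^(2+3) = −1, so C_{2,3} = −(18) = -18.

-18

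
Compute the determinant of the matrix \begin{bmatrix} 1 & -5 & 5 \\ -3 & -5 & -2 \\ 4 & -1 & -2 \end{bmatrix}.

Expand along column 1:
  + 1 · |-5 -2; -1 -2| = 1·(10 − 2) = 8
  − (-3) · |-5 5; -1 -2| = −(-3)·(10 − (-5)) = 45
  + 4 · |-5 5; -5 -2| = 4·(10 − (-25)) = 140
Sum: (8) + (45) + (140) = 193

The determinant is 193.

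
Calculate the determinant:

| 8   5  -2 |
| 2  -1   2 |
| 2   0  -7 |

142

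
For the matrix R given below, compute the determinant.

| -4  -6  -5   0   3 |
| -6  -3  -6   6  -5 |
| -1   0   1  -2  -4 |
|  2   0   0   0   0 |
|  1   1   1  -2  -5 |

Expand along row 4 (it has 4 zeros):
  − (2) · M_41   where M_41 = det([-6 -5 0 3; -3 -6 6 -5; 0 1 -2 -4; 1 1 -2 -5]) = -182
det = (-1)·(2)·(-182) = 364

det(R) = 364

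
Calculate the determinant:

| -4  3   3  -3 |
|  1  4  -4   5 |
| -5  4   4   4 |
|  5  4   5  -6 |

Expand along row 1:
  + (-4) · M_11   where M_11 = det([4 -4 5; 4 4 4; 4 5 -6]) = -316
  − (3) · M_12   where M_12 = det([1 -4 5; -5 4 4; 5 5 -6]) = -229
  + (3) · M_13   where M_13 = det([1 4 5; -5 4 4; 5 4 -6]) = -280
  − (-3) · M_14   where M_14 = det([1 4 -4; -5 4 4; 5 4 5]) = 344
det = (+1)·(-4)·(-316) + (-1)·(3)·(-229) + (+1)·(3)·(-280) + (-1)·(-3)·(344) = 2143

2143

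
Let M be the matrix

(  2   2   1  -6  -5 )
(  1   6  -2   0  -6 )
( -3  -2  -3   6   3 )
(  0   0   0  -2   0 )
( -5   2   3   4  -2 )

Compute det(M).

Expand along row 4 (it has 4 zeros):
  + (-2) · M_44   where M_44 = det([2 2 1 -5; 1 6 -2 -6; -3 -2 -3 3; -5 2 3 -2]) = 438
det = (+1)·(-2)·(438) = -876

-876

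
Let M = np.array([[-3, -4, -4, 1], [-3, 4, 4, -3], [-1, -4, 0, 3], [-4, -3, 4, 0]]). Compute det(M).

Expand along row 3 (it has 1 zero):
  + (-1) · M_31   where M_31 = det([-4 -4 1; 4 4 -3; -3 4 0]) = -56
  − (-4) · M_32   where M_32 = det([-3 -4 1; -3 4 -3; -4 4 0]) = -80
  − (3) · M_34   where M_34 = det([-3 -4 -4; -3 4 4; -4 -3 4]) = -168
det = (+1)·(-1)·(-56) + (-1)·(-4)·(-80) + (-1)·(3)·(-168) = 240

The determinant is 240.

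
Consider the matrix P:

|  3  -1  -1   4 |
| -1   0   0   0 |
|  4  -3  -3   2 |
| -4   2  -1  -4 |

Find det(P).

Expand along row 2 (it has 3 zeros):
  − (-1) · M_21   where M_21 = det([-1 -1 4; -3 -3 2; 2 -1 -4]) = 30
det = (-1)·(-1)·(30) = 30

|P| = 30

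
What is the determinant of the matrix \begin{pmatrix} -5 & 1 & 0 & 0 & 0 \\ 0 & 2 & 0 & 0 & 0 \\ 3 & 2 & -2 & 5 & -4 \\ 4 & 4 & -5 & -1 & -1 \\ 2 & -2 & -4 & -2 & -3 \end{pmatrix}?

The determinant is 810.

The matrix is block lower-triangular with a 2×2 block and a 3×3 block on the diagonal, so its determinant equals the product of the determinants of the diagonal blocks.
det of the 2×2 block = -10
det of the 3×3 block = -81
det = (-10)·(-81) = 810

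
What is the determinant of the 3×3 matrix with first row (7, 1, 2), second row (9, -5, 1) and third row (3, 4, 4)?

-99

Expand along row 1:
  + 7 · |-5 1; 4 4| = 7·(-20 − 4) = -168
  − 1 · |9 1; 3 4| = −1·(36 − 3) = -33
  + 2 · |9 -5; 3 4| = 2·(36 − (-15)) = 102
Sum: (-168) + (-33) + (102) = -99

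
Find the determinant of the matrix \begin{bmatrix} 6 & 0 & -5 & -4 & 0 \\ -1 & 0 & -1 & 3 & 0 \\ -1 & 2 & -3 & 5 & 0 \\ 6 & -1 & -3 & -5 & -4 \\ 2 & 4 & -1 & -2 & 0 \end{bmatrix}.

112

Expand along column 5 (it has 4 zeros):
  − (-4) · M_45   where M_45 = det([6 0 -5 -4; -1 0 -1 3; -1 2 -3 5; 2 4 -1 -2]) = 28
det = (-1)·(-4)·(28) = 112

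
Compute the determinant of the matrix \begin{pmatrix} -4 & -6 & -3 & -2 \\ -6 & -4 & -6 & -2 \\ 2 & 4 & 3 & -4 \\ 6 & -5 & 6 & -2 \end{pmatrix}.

The determinant is 360.

Expand along row 1:
  + (-4) · M_11   where M_11 = det([-4 -6 -2; 4 3 -4; -5 6 -2]) = -318
  − (-6) · M_12   where M_12 = det([-6 -6 -2; 2 3 -4; 6 6 -2]) = 24
  + (-3) · M_13   where M_13 = det([-6 -4 -2; 2 4 -4; 6 -5 -2]) = 316
  − (-2) · M_14   where M_14 = det([-6 -4 -6; 2 4 3; 6 -5 6]) = -54
det = (+1)·(-4)·(-318) + (-1)·(-6)·(24) + (+1)·(-3)·(316) + (-1)·(-2)·(-54) = 360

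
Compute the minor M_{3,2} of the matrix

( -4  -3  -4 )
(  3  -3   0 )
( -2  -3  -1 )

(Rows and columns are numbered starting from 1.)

Delete row 3 and column 2; the remaining 2×2 submatrix is [-4 -4; 3 0].
Its determinant is (-4)·0 − (-4)·3 = 12.

The minor is 12.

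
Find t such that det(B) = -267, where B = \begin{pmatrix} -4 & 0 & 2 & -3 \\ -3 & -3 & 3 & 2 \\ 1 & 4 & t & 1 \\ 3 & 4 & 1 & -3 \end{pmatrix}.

t = 8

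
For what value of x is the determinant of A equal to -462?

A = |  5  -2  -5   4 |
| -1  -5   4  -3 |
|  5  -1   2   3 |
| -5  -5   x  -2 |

Expanding along the column containing x, det(A) is linear in x: det(A) = (-38)·x + (-652).
Set (-38)·x + (-652) = -462  ⇒  (-38)·x = 190  ⇒  x = -5.

-5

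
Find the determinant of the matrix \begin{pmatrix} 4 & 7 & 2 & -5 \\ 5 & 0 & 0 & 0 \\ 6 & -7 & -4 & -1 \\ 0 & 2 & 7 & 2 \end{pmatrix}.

-1110

Expand along row 2 (it has 3 zeros):
  − (5) · M_21   where M_21 = det([7 2 -5; -7 -4 -1; 2 7 2]) = 222
det = (-1)·(5)·(222) = -1110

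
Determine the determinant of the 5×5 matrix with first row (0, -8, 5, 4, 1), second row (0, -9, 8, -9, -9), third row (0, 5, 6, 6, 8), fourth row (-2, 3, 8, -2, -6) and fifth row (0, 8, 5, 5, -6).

32584

Expand along column 1 (it has 4 zeros):
  − (-2) · M_41   where M_41 = det([-8 5 4 1; -9 8 -9 -9; 5 6 6 8; 8 5 5 -6]) = 16292
det = (-1)·(-2)·(16292) = 32584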